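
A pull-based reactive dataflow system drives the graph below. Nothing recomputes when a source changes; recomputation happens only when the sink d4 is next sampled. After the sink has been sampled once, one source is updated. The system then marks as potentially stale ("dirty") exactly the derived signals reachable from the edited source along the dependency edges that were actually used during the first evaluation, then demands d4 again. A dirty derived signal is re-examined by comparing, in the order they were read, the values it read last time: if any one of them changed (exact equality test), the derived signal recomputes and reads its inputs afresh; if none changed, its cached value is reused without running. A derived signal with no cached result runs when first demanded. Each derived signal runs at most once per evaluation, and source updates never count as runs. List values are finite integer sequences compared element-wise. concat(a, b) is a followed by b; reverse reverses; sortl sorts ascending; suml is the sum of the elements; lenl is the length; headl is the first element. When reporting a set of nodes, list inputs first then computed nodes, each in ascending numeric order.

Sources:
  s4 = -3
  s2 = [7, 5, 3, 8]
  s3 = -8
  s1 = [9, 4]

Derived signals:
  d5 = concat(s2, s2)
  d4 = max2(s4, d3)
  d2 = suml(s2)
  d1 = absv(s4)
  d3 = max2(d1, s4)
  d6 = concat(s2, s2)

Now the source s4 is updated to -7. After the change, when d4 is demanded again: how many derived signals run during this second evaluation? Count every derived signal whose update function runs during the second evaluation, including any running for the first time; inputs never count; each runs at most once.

Derived signals that run: d1, d3, d4 — 3 in total.

First evaluation (everything demanded from the output):
  d1 = absv(-3) = 3
  d3 = max2(3, -3) = 3
  d4 = max2(-3, 3) = 3

Propagation after the edit:
  d1: runs — s4 -3->-7; result 7.
  d3: runs — d1 3->7; s4 -3->-7; result 7.
  d4: runs — s4 -3->-7; d3 3->7; result 7.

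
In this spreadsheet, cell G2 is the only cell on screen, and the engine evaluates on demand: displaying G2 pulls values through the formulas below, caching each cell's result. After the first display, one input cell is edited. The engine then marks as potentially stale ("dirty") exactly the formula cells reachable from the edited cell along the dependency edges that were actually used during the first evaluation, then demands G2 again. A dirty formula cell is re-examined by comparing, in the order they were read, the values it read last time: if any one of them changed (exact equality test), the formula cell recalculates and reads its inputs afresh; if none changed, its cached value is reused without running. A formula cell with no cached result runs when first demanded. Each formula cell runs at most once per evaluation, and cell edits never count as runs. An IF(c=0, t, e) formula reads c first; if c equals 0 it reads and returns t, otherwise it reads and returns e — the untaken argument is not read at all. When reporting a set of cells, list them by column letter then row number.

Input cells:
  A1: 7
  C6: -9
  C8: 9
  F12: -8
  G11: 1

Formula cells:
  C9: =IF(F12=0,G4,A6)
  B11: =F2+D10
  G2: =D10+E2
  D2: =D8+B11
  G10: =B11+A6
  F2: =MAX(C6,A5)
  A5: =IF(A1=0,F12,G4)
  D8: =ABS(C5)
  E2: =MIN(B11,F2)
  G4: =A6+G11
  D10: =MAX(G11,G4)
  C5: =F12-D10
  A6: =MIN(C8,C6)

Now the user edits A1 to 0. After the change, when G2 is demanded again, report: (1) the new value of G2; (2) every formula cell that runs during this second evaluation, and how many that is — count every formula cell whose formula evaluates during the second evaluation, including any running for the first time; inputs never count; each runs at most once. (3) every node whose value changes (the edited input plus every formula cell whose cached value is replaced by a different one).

Initial pass — values computed on the first demand:
  A6 = MIN(9, -9) = -9
  G4 = -9 + 1 = -8
  A5 = IF(A1=0: A1=7 -> else branch G4) = -8
  D10 = MAX(1, -8) = 1
  F2 = MAX(-9, -8) = -8
  B11 = -8 + 1 = -7
  E2 = MIN(-7, -8) = -8
  G2 = 1 + -8 = -7

Second demand — change propagation:
  A5: re-runs because A1 7->0; new result -8 (unchanged).
  F2: re-examined; everything it read last time is the same (C6 unchanged, A5 unchanged) — cache -8 kept, no run.
  B11: re-examined; everything it read last time is the same (F2 unchanged, D10 unchanged) — cache -7 kept, no run.
  E2: re-examined; everything it read last time is the same (B11 unchanged, F2 unchanged) — cache -8 kept, no run.
  G2: re-examined; everything it read last time is the same (D10 unchanged, E2 unchanged) — cache -7 kept, no run.

The important point: A5 recomputes to an identical value, and the output ends up unchanged.

G2 now evaluates to -7.
Run set: A5 (1 run).
Changed values: A1.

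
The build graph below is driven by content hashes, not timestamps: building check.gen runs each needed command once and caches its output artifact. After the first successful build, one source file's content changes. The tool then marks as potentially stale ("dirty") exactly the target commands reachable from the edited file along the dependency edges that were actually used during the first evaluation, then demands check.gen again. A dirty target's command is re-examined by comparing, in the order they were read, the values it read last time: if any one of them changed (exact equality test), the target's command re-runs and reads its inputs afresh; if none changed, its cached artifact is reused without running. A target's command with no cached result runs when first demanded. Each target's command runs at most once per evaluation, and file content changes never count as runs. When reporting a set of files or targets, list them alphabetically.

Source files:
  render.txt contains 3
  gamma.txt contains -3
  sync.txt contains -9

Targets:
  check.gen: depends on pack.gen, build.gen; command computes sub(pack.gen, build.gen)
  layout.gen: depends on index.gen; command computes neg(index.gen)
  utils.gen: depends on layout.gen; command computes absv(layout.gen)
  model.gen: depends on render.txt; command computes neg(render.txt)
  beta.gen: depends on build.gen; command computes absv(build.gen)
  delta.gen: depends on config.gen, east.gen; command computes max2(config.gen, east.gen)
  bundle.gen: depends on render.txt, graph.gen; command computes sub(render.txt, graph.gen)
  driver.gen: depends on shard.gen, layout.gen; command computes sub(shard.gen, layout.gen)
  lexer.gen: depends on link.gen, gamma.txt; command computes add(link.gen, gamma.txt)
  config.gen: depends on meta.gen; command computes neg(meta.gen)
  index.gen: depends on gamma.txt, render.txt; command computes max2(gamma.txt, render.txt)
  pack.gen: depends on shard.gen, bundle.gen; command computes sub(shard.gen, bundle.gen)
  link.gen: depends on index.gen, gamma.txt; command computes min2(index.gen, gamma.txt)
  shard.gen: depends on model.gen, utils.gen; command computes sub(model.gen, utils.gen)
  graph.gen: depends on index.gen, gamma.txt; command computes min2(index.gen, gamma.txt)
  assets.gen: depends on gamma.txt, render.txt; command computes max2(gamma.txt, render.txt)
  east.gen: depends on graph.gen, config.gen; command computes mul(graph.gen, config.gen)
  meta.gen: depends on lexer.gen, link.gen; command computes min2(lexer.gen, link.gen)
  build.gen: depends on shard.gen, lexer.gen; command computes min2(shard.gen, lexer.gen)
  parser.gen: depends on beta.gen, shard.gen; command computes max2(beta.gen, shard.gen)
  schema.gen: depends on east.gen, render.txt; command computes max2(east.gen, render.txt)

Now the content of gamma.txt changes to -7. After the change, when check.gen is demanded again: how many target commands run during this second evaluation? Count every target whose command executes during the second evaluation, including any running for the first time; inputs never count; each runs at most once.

Run set: build.gen, bundle.gen, check.gen, graph.gen, index.gen, lexer.gen, link.gen, pack.gen (8 run).
The important point: at layout.gen every value read last time is unchanged, so the dirty flag clears without a run.

Initial pass — values computed on the first demand:
  index.gen = max2(-3, 3) = 3
  graph.gen = min2(3, -3) = -3
  bundle.gen = sub(3, -3) = 6
  layout.gen = neg(3) = -3
  link.gen = min2(3, -3) = -3
  lexer.gen = add(-3, -3) = -6
  model.gen = neg(3) = -3
  utils.gen = absv(-3) = 3
  shard.gen = sub(-3, 3) = -6
  build.gen = min2(-6, -6) = -6
  pack.gen = sub(-6, 6) = -12
  check.gen = sub(-12, -6) = -6

Second demand — change propagation:
  index.gen: re-runs because gamma.txt -3->-7; new result 3 (unchanged).
  graph.gen: re-runs because gamma.txt -3->-7; new result -7.
  bundle.gen: re-runs because graph.gen -3->-7; new result 10.
  layout.gen: re-examined; everything it read last time is the same (index.gen unchanged) — cache -3 kept, no run.
  link.gen: re-runs because gamma.txt -3->-7; new result -7.
  lexer.gen: re-runs because link.gen -3->-7; gamma.txt -3->-7; new result -14.
  utils.gen: re-examined; everything it read last time is the same (layout.gen unchanged) — cache 3 kept, no run.
  shard.gen: re-examined; everything it read last time is the same (model.gen unchanged, utils.gen unchanged) — cache -6 kept, no run.
  build.gen: re-runs because lexer.gen -6->-14; new result -14.
  pack.gen: re-runs because bundle.gen 6->10; new result -16.
  check.gen: re-runs because pack.gen -12->-16; build.gen -6->-14; new result -2.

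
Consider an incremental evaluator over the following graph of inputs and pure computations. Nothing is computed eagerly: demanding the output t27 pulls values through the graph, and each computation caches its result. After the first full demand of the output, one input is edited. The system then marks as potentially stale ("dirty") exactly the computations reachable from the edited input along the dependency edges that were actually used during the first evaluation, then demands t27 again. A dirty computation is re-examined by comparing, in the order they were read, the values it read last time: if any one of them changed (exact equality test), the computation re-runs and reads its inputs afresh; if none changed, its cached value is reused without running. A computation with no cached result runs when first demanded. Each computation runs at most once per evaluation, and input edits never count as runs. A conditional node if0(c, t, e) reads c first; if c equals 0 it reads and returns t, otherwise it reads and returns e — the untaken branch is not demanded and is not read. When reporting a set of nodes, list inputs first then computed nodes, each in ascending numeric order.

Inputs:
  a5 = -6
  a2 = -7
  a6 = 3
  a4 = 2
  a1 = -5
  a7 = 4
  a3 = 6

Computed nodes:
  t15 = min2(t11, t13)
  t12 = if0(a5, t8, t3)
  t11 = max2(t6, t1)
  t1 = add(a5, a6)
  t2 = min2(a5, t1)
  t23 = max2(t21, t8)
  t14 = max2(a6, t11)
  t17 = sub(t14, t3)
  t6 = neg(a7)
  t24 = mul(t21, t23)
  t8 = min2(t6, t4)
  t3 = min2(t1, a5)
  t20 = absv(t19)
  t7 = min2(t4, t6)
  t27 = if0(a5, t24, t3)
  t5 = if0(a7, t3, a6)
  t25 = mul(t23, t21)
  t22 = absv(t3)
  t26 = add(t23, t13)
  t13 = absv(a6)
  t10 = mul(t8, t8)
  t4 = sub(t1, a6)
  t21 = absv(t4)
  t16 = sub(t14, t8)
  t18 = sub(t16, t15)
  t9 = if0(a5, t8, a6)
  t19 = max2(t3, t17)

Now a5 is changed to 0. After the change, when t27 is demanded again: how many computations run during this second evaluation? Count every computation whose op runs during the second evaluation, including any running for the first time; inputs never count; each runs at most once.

Run set: t1, t4, t6, t8, t21, t23, t24, t27 (8 run).
The important point: the flipped condition redirects demand; t3 is left stale, never re-checked.

Initial pass — values computed on the first demand:
  t1 = add(-6, 3) = -3
  t3 = min2(-3, -6) = -6
  t27 = if0(a5=-6 -> else branch t3) = -6

Second demand — change propagation:
  t1: re-runs because a5 -6->0; new result 3.
  t3: dirty yet unreached — the second evaluation never asks for it.
  t4: newly demanded (no cache) — executes and yields 0.
  t6: newly demanded (no cache) — executes and yields -4.
  t8: newly demanded (no cache) — executes and yields -4.
  t21: newly demanded (no cache) — executes and yields 0.
  t23: newly demanded (no cache) — executes and yields 0.
  t24: newly demanded (no cache) — executes and yields 0.
  t27: re-runs because a5 -6->0; new result 0.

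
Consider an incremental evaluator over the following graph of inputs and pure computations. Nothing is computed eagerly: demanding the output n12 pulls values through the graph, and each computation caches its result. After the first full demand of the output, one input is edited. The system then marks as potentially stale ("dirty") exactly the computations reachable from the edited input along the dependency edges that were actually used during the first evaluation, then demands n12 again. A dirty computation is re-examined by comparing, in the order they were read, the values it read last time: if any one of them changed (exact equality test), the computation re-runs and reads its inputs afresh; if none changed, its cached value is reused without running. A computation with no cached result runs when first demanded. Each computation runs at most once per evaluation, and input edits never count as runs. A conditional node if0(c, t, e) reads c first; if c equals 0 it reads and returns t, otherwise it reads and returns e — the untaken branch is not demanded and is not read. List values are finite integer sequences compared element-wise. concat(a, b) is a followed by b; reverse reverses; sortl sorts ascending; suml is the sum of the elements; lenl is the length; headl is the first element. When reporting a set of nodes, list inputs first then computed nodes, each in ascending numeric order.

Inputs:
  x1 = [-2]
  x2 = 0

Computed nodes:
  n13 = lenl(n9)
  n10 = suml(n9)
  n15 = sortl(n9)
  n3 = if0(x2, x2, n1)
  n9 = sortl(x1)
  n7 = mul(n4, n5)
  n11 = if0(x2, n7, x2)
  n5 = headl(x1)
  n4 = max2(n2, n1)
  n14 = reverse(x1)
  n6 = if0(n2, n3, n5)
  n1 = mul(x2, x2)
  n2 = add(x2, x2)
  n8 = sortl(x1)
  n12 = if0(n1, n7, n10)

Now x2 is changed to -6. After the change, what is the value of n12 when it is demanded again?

Initial pass — values computed on the first demand:
  n1 = mul(0, 0) = 0
  n2 = add(0, 0) = 0
  n4 = max2(0, 0) = 0
  n5 = headl([-2]) = -2
  n7 = mul(0, -2) = 0
  n12 = if0(n1=0 -> then branch n7) = 0

Second demand — change propagation:
  n1: re-runs because x2 0->-6; x2 0->-6; new result 36.
  n2: dirty yet unreached — the second evaluation never asks for it.
  n4: dirty yet unreached — the second evaluation never asks for it.
  n7: dirty yet unreached — the second evaluation never asks for it.
  n9: newly demanded (no cache) — executes and yields [-2].
  n10: newly demanded (no cache) — executes and yields -2.
  n12: re-runs because n1 0->36; new result -2.

The important point: the flipped condition redirects demand; n2, n4, n7 are left stale, never re-checked.

n12 now evaluates to -2.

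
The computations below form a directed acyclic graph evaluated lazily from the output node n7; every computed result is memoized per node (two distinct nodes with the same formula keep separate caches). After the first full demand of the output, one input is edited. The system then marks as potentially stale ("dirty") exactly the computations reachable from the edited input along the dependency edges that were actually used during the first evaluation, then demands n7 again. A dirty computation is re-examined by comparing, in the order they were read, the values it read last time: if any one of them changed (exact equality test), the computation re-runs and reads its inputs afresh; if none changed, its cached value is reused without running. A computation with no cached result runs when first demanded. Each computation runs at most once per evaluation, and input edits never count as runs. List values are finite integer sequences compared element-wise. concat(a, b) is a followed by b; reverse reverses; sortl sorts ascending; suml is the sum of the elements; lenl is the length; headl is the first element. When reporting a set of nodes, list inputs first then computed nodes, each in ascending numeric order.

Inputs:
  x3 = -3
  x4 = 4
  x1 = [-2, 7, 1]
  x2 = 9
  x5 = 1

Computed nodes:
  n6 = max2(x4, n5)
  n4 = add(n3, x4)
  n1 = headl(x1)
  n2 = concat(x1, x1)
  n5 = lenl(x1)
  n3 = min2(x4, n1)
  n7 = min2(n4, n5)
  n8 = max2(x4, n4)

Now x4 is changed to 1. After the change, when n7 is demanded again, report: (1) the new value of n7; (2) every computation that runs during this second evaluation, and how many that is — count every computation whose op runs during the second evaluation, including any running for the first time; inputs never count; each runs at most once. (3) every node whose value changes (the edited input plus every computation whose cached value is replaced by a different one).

First demand of the output computes:
  n1 = headl([-2, 7, 1]) = -2
  n3 = min2(4, -2) = -2
  n4 = add(-2, 4) = 2
  n5 = lenl([-2, 7, 1]) = 3
  n7 = min2(2, 3) = 2

After the edit, cleaning proceeds:
  n3: a read changed (x4 4->1) — executes, giving -2 — identical to its old value.
  n4: a read changed (x4 4->1) — executes, giving -1.
  n7: a read changed (n4 2->-1) — executes, giving -1.

Demanding n7 again yields -1.
3 computations run: n3, n4, n7.
The nodes whose values change: x4, n4, n7.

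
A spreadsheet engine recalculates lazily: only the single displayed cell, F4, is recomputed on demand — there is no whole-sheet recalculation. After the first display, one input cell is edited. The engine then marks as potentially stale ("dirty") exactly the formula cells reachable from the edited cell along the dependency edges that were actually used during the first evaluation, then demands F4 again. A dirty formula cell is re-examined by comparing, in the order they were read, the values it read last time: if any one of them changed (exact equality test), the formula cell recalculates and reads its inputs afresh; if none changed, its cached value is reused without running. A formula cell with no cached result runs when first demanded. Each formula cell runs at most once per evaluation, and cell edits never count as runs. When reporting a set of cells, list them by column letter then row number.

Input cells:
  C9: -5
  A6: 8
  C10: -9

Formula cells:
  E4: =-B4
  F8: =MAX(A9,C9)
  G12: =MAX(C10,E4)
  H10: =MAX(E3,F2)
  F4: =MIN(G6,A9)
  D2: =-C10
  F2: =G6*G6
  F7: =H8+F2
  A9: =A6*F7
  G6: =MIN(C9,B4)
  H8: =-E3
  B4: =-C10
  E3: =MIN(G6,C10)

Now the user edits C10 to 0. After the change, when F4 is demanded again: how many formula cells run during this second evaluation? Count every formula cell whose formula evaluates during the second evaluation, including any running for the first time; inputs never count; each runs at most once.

Formula cells that run: A9, B4, E3, F4, F7, G6, H8 — 7 in total.
Key observation: the cutoff stops propagation at F2 — its inputs' values are unchanged, so it reuses its cache.

First evaluation (everything demanded from the output):
  B4 = -(-9) = 9
  G6 = MIN(-5, 9) = -5
  E3 = MIN(-5, -9) = -9
  F2 = -5 * -5 = 25
  H8 = -(-9) = 9
  F7 = 9 + 25 = 34
  A9 = 8 * 34 = 272
  F4 = MIN(-5, 272) = -5

Propagation after the edit:
  B4: runs — C10 -9->0; result 0.
  G6: runs — B4 9->0; result -5 (same value as before).
  E3: runs — C10 -9->0; result -5.
  F2: checked — values it read are unchanged (G6 unchanged, G6 unchanged); reused cached 25 without running.
  H8: runs — E3 -9->-5; result 5.
  F7: runs — H8 9->5; result 30.
  A9: runs — F7 34->30; result 240.
  F4: runs — A9 272->240; result -5 (same value as before).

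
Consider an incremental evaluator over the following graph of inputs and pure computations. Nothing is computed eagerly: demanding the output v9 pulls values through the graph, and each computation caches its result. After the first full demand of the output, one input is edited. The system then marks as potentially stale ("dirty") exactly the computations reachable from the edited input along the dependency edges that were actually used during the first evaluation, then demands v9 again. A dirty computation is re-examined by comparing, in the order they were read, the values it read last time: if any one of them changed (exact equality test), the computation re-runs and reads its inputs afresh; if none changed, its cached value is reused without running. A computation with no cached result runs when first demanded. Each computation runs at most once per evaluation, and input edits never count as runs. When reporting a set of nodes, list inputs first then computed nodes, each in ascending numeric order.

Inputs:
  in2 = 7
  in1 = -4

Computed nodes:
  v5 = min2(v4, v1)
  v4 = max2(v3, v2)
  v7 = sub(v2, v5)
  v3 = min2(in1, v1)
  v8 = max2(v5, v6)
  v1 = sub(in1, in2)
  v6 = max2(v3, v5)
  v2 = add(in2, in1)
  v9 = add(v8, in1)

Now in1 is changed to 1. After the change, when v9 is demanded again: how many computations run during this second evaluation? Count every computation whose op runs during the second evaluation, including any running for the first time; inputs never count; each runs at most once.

Initial pass — values computed on the first demand:
  v1 = sub(-4, 7) = -11
  v2 = add(7, -4) = 3
  v3 = min2(-4, -11) = -11
  v4 = max2(-11, 3) = 3
  v5 = min2(3, -11) = -11
  v6 = max2(-11, -11) = -11
  v8 = max2(-11, -11) = -11
  v9 = add(-11, -4) = -15

Second demand — change propagation:
  v1: re-runs because in1 -4->1; new result -6.
  v2: re-runs because in1 -4->1; new result 8.
  v3: re-runs because in1 -4->1; v1 -11->-6; new result -6.
  v4: re-runs because v3 -11->-6; v2 3->8; new result 8.
  v5: re-runs because v4 3->8; v1 -11->-6; new result -6.
  v6: re-runs because v3 -11->-6; v5 -11->-6; new result -6.
  v8: re-runs because v5 -11->-6; v6 -11->-6; new result -6.
  v9: re-runs because v8 -11->-6; in1 -4->1; new result -5.

Run set: v1, v2, v3, v4, v5, v6, v8, v9 (8 run).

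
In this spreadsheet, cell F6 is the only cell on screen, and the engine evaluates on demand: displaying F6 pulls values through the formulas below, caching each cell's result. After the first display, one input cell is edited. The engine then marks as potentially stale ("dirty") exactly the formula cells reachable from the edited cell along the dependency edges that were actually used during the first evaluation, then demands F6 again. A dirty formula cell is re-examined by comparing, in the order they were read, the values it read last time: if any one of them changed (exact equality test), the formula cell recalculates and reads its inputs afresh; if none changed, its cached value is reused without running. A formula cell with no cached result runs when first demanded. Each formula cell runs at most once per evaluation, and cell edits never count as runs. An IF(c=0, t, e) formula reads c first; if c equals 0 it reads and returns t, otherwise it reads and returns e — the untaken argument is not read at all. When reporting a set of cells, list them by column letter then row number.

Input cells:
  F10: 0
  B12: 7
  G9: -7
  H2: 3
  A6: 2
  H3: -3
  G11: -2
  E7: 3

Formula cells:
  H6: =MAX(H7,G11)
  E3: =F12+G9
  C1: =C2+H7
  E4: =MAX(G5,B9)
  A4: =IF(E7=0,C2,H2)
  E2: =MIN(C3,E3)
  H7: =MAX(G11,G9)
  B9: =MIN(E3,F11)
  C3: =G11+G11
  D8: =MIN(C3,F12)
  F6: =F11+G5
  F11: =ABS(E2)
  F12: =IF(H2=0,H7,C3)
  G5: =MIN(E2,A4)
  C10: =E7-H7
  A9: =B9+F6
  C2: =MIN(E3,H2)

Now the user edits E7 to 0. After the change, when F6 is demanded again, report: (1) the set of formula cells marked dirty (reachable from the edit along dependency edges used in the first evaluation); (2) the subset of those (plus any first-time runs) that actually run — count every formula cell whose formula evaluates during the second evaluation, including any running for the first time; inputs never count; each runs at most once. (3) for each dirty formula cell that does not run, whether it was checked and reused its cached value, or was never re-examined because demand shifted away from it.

Initial pass — values computed on the first demand:
  A4 = IF(E7=0: E7=3 -> else branch H2) = 3
  C3 = -2 + -2 = -4
  F12 = IF(H2=0: H2=3 -> else branch C3) = -4
  E3 = -4 + -7 = -11
  E2 = MIN(-4, -11) = -11
  F11 = ABS(-11) = 11
  G5 = MIN(-11, 3) = -11
  F6 = 11 + -11 = 0

Second demand — change propagation:
  C2: newly demanded (no cache) — executes and yields -11.
  A4: re-runs because E7 3->0; new result -11.
  G5: re-runs because A4 3->-11; new result -11 (unchanged).
  F6: re-examined; everything it read last time is the same (F11 unchanged, G5 unchanged) — cache 0 kept, no run.

The important point: the flipped condition pulls in fresh nodes; C2 runs for the first time.

Dirty set: A4, F6, G5.
Run set: A4, C2, G5 (3 run).
Re-examined without running (cache reused): F6.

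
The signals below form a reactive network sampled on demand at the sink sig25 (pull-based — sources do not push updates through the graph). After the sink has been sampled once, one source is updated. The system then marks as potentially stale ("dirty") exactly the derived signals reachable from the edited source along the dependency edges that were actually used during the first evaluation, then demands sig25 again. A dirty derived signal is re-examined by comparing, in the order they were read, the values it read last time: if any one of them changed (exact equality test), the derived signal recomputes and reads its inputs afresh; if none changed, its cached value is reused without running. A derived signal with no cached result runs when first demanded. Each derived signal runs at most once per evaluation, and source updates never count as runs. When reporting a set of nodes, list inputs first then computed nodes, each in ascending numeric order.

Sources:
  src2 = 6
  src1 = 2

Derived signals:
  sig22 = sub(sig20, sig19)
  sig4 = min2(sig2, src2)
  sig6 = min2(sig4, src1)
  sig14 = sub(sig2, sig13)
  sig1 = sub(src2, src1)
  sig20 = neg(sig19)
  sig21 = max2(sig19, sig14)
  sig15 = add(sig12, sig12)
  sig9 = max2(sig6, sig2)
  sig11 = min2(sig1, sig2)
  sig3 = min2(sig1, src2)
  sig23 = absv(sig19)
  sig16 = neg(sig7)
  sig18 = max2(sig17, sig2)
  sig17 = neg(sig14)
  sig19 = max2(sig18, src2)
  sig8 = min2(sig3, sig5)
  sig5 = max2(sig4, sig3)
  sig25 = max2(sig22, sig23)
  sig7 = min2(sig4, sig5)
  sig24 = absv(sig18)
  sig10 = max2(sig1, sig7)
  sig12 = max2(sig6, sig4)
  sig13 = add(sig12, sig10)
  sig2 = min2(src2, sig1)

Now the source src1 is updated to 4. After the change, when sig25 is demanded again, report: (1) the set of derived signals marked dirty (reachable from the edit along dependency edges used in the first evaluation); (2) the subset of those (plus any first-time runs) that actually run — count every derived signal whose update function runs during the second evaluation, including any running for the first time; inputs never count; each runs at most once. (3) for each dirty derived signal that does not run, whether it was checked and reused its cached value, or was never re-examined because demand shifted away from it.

Initial pass — values computed on the first demand:
  sig1 = sub(6, 2) = 4
  sig2 = min2(6, 4) = 4
  sig3 = min2(4, 6) = 4
  sig4 = min2(4, 6) = 4
  sig5 = max2(4, 4) = 4
  sig6 = min2(4, 2) = 2
  sig7 = min2(4, 4) = 4
  sig10 = max2(4, 4) = 4
  sig12 = max2(2, 4) = 4
  sig13 = add(4, 4) = 8
  sig14 = sub(4, 8) = -4
  sig17 = neg(-4) = 4
  sig18 = max2(4, 4) = 4
  sig19 = max2(4, 6) = 6
  sig20 = neg(6) = -6
  sig22 = sub(-6, 6) = -12
  sig23 = absv(6) = 6
  sig25 = max2(-12, 6) = 6

Second demand — change propagation:
  sig1: re-runs because src1 2->4; new result 2.
  sig2: re-runs because sig1 4->2; new result 2.
  sig3: re-runs because sig1 4->2; new result 2.
  sig4: re-runs because sig2 4->2; new result 2.
  sig5: re-runs because sig4 4->2; sig3 4->2; new result 2.
  sig6: re-runs because sig4 4->2; src1 2->4; new result 2 (unchanged).
  sig7: re-runs because sig4 4->2; sig5 4->2; new result 2.
  sig10: re-runs because sig1 4->2; sig7 4->2; new result 2.
  sig12: re-runs because sig4 4->2; new result 2.
  sig13: re-runs because sig12 4->2; sig10 4->2; new result 4.
  sig14: re-runs because sig2 4->2; sig13 8->4; new result -2.
  sig17: re-runs because sig14 -4->-2; new result 2.
  sig18: re-runs because sig17 4->2; sig2 4->2; new result 2.
  sig19: re-runs because sig18 4->2; new result 6 (unchanged).
  sig20: re-examined; everything it read last time is the same (sig19 unchanged) — cache -6 kept, no run.
  sig22: re-examined; everything it read last time is the same (sig20 unchanged, sig19 unchanged) — cache -12 kept, no run.
  sig23: re-examined; everything it read last time is the same (sig19 unchanged) — cache 6 kept, no run.
  sig25: re-examined; everything it read last time is the same (sig22 unchanged, sig23 unchanged) — cache 6 kept, no run.

The important point: at sig20 every value read last time is unchanged, so the dirty flag clears without a run.

Dirty set: sig1, sig2, sig3, sig4, sig5, sig6, sig7, sig10, sig12, sig13, sig14, sig17, sig18, sig19, sig20, sig22, sig23, sig25.
Run set: sig1, sig2, sig3, sig4, sig5, sig6, sig7, sig10, sig12, sig13, sig14, sig17, sig18, sig19 (14 run).
Re-examined without running (cache reused): sig20, sig22, sig23, sig25.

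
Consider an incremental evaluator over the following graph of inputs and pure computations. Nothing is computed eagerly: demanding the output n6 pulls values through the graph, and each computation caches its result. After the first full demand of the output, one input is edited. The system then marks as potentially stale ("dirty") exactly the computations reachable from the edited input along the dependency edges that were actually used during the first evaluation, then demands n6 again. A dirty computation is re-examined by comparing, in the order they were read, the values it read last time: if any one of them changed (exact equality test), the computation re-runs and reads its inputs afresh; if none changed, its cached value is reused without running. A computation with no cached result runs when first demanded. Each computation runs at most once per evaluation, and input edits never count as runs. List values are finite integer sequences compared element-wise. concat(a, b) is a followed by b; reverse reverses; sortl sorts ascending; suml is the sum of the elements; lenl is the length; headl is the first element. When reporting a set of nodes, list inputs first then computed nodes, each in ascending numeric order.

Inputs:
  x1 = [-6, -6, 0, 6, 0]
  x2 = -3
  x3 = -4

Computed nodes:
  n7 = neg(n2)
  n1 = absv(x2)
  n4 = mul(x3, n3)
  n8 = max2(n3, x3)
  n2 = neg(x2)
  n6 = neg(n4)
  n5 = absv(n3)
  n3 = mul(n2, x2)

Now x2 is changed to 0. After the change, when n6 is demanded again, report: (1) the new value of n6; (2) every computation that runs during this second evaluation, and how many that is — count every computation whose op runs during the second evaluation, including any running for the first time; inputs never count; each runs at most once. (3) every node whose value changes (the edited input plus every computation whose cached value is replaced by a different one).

Initial pass — values computed on the first demand:
  n2 = neg(-3) = 3
  n3 = mul(3, -3) = -9
  n4 = mul(-4, -9) = 36
  n6 = neg(36) = -36

Second demand — change propagation:
  n2: re-runs because x2 -3->0; new result 0.
  n3: re-runs because n2 3->0; x2 -3->0; new result 0.
  n4: re-runs because n3 -9->0; new result 0.
  n6: re-runs because n4 36->0; new result 0.

n6 now evaluates to 0.
Run set: n2, n3, n4, n6 (4 run).
Changed values: x2, n2, n3, n4, n6.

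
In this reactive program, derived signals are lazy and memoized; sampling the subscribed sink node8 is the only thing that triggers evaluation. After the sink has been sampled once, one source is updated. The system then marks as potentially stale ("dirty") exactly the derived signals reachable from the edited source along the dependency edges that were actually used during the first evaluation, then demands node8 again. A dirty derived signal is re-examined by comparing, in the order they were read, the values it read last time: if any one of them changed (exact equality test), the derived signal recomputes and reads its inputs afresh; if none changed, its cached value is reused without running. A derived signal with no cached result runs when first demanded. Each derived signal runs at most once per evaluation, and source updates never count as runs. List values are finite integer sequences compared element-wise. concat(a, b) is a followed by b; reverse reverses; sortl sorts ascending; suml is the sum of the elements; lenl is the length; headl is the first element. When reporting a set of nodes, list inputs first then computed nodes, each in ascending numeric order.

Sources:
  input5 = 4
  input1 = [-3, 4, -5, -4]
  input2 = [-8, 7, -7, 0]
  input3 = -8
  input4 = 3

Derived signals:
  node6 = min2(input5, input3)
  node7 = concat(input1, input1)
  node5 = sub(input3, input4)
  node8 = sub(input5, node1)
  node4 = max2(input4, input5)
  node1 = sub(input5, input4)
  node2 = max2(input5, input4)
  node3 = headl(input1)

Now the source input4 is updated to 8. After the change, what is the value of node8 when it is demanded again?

First demand of the output computes:
  node1 = sub(4, 3) = 1
  node8 = sub(4, 1) = 3

After the edit, cleaning proceeds:
  node1: a read changed (input4 3->8) — executes, giving -4.
  node8: a read changed (node1 1->-4) — executes, giving 8.

Demanding node8 again yields 8.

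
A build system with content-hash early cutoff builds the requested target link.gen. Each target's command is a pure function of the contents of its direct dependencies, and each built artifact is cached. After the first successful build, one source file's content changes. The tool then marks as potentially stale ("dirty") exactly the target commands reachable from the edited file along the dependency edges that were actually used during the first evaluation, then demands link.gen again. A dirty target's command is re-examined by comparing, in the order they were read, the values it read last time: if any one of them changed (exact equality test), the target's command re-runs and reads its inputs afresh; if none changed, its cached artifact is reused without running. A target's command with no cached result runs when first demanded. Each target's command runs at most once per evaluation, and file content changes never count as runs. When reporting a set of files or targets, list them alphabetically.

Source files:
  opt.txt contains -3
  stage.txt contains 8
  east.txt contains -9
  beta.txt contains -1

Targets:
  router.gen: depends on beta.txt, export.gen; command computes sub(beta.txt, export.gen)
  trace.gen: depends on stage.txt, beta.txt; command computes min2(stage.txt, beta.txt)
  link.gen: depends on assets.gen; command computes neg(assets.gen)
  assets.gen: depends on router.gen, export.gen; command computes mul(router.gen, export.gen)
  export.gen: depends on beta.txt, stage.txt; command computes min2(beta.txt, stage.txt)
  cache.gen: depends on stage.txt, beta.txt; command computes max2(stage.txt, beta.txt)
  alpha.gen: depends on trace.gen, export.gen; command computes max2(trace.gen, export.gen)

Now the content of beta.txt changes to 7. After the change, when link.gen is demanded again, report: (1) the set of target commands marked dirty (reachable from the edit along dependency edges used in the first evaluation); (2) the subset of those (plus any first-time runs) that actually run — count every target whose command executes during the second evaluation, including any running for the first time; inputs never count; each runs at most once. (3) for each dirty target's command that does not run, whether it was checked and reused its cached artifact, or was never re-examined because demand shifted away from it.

First evaluation (everything demanded from the output):
  export.gen = min2(-1, 8) = -1
  router.gen = sub(-1, -1) = 0
  assets.gen = mul(0, -1) = 0
  link.gen = neg(0) = 0

Propagation after the edit:
  export.gen: runs — beta.txt -1->7; result 7.
  router.gen: runs — beta.txt -1->7; export.gen -1->7; result 0 (same value as before).
  assets.gen: runs — export.gen -1->7; result 0 (same value as before).
  link.gen: checked — values it read are unchanged (assets.gen unchanged); reused cached 0 without running.

Key observation: the cutoff stops propagation at link.gen — its inputs' values are unchanged, so it reuses its cache.

Marked dirty: assets.gen, export.gen, link.gen, router.gen.
Target commands that run: assets.gen, export.gen, router.gen — 3 in total.
Checked but reused from cache: link.gen.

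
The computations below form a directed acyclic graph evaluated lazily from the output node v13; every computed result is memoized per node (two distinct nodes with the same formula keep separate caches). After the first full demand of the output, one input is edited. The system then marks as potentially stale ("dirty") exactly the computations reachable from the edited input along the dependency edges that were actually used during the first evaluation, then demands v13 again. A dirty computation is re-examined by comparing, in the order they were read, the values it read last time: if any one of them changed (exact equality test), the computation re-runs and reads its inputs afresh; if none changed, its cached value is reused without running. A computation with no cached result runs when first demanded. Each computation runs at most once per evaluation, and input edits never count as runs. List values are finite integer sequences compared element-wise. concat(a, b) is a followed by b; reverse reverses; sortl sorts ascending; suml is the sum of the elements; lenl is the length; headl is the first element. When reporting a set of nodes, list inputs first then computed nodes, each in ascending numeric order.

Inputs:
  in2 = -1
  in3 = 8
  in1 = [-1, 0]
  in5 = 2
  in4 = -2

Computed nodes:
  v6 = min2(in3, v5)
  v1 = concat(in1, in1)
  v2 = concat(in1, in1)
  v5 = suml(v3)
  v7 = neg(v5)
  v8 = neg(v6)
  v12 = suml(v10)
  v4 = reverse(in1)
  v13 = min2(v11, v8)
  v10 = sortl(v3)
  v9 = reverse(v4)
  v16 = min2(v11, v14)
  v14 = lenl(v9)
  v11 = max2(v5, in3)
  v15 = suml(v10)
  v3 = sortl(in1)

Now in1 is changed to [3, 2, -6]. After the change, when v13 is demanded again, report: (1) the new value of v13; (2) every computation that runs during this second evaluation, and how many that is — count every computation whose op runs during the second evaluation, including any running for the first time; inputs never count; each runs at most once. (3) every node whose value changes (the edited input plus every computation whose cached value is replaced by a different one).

Demanding v13 again yields 1.
2 computations run: v3, v5.
The nodes whose values change: in1, v3.
Note the absorption at v5: it re-runs yet its value is the same, leaving the output's value untouched.

First demand of the output computes:
  v3 = sortl([-1, 0]) = [-1, 0]
  v5 = suml([-1, 0]) = -1
  v6 = min2(8, -1) = -1
  v8 = neg(-1) = 1
  v11 = max2(-1, 8) = 8
  v13 = min2(8, 1) = 1

After the edit, cleaning proceeds:
  v3: a read changed (in1 [-1, 0]->[3, 2, -6]) — executes, giving [-6, 2, 3].
  v5: a read changed (v3 [-1, 0]->[-6, 2, 3]) — executes, giving -1 — identical to its old value.
  v6: dirty, but its reads are unchanged (in3 unchanged, v5 unchanged); cached -1 stands.
  v8: dirty, but its reads are unchanged (v6 unchanged); cached 1 stands.
  v11: dirty, but its reads are unchanged (v5 unchanged, in3 unchanged); cached 8 stands.
  v13: dirty, but its reads are unchanged (v11 unchanged, v8 unchanged); cached 1 stands.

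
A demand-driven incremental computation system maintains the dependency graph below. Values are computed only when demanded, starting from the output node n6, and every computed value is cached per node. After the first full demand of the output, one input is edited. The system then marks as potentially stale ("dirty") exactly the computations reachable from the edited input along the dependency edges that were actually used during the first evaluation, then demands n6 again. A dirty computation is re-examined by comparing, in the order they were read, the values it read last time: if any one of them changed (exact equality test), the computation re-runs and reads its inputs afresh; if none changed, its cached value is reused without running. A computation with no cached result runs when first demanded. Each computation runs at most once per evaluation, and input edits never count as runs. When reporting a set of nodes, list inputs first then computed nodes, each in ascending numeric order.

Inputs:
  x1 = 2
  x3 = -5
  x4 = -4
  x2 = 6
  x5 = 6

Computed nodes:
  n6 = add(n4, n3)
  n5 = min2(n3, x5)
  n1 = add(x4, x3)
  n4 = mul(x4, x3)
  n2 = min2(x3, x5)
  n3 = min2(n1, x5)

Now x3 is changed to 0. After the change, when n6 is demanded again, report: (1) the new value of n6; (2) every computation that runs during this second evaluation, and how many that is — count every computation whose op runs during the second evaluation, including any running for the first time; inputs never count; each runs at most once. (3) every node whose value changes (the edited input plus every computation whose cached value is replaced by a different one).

New value of n6: -4.
Computations that run: n1, n3, n4, n6 — 4 in total.
Values that change: x3, n1, n3, n4, n6.

First evaluation (everything demanded from the output):
  n1 = add(-4, -5) = -9
  n3 = min2(-9, 6) = -9
  n4 = mul(-4, -5) = 20
  n6 = add(20, -9) = 11

Propagation after the edit:
  n1: runs — x3 -5->0; result -4.
  n3: runs — n1 -9->-4; result -4.
  n4: runs — x3 -5->0; result 0.
  n6: runs — n4 20->0; n3 -9->-4; result -4.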